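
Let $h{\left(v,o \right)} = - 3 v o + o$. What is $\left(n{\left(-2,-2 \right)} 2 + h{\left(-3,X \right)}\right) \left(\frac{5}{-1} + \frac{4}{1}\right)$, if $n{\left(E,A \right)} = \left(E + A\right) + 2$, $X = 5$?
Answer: $-46$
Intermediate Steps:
$h{\left(v,o \right)} = o - 3 o v$ ($h{\left(v,o \right)} = - 3 o v + o = o - 3 o v$)
$n{\left(E,A \right)} = 2 + A + E$ ($n{\left(E,A \right)} = \left(A + E\right) + 2 = 2 + A + E$)
$\left(n{\left(-2,-2 \right)} 2 + h{\left(-3,X \right)}\right) \left(\frac{5}{-1} + \frac{4}{1}\right) = \left(\left(2 - 2 - 2\right) 2 + 5 \left(1 - -9\right)\right) \left(\frac{5}{-1} + \frac{4}{1}\right) = \left(\left(-2\right) 2 + 5 \left(1 + 9\right)\right) \left(5 \left(-1\right) + 4 \cdot 1\right) = \left(-4 + 5 \cdot 10\right) \left(-5 + 4\right) = \left(-4 + 50\right) \left(-1\right) = 46 \left(-1\right) = -46$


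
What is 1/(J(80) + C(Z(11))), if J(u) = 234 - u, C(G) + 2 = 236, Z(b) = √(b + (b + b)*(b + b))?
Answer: 1/388 ≈ 0.0025773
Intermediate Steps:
Z(b) = √(b + 4*b²) (Z(b) = √(b + (2*b)*(2*b)) = √(b + 4*b²))
C(G) = 234 (C(G) = -2 + 236 = 234)
1/(J(80) + C(Z(11))) = 1/((234 - 1*80) + 234) = 1/((234 - 80) + 234) = 1/(154 + 234) = 1/388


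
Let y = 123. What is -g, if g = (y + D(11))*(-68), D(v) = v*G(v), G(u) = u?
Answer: 16592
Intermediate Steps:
D(v) = v² (D(v) = v*v = v²)
g = -16592 (g = (123 + 11²)*(-68) = (123 + 121)*(-68) = 244*(-68) = -16592)
-g = -1*(-16592) = 16592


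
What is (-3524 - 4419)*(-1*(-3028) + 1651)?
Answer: -37165297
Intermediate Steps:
(-3524 - 4419)*(-1*(-3028) + 1651) = -7943*(3028 + 1651) = -7943*4679 = -37165297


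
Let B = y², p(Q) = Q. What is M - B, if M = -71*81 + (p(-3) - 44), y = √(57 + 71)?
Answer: -5926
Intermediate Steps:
y = 8*√2 (y = √128 = 8*√2 ≈ 11.314)
B = 128 (B = (8*√2)² = 128)
M = -5798 (M = -71*81 + (-3 - 44) = -5751 - 47 = -5798)
M - B = -5798 - 1*128 = -5798 - 128 = -5926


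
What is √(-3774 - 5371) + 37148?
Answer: 37148 + I*√9145 ≈ 37148.0 + 95.63*I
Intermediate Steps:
√(-3774 - 5371) + 37148 = √(-9145) + 37148 = I*√9145 + 37148 = 37148 + I*√9145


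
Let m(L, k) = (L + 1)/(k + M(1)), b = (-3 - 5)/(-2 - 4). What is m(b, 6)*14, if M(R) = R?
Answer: 14/3 ≈ 4.6667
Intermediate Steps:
b = 4/3 (b = -8/(-6) = -8*(-⅙) = 4/3 ≈ 1.3333)
m(L, k) = (1 + L)/(1 + k) (m(L, k) = (L + 1)/(k + 1) = (1 + L)/(1 + k))
m(b, 6)*14 = ((1 + 4/3)/(1 + 6))*14 = ((7/3)/7)*14 = ((⅐)*(7/3))*14 = (⅓)*14 = 14/3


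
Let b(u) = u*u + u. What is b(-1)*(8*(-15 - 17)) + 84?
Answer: 84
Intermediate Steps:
b(u) = u + u**2 (b(u) = u**2 + u = u + u**2)
b(-1)*(8*(-15 - 17)) + 84 = (-(1 - 1))*(8*(-15 - 17)) + 84 = (-1*0)*(8*(-32)) + 84 = 0*(-256) + 84 = 0 + 84 = 84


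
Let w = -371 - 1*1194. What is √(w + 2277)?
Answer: 2*√178 ≈ 26.683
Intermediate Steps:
w = -1565 (w = -371 - 1194 = -1565)
√(w + 2277) = √(-1565 + 2277) = √712 = 2*√178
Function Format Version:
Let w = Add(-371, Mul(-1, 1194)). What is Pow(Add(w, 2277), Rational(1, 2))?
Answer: Mul(2, Pow(178, Rational(1, 2))) ≈ 26.683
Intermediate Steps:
w = -1565 (w = Add(-371, -1194) = -1565)
Pow(Add(w, 2277), Rational(1, 2)) = Pow(Add(-1565, 2277), Rational(1, 2)) = Pow(712, Rational(1, 2)) = Mul(2, Pow(178, Rational(1, 2)))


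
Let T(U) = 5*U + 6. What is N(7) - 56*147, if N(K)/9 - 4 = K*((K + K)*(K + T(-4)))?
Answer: -14370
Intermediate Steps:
T(U) = 6 + 5*U
N(K) = 36 + 18*K²*(-14 + K) (N(K) = 36 + 9*(K*((K + K)*(K + (6 + 5*(-4))))) = 36 + 9*(K*((2*K)*(K + (6 - 20)))) = 36 + 9*(K*((2*K)*(K - 14))) = 36 + 9*(K*((2*K)*(-14 + K))) = 36 + 9*(K*(2*K*(-14 + K))) = 36 + 9*(2*K²*(-14 + K)) = 36 + 18*K²*(-14 + K))
N(7) - 56*147 = (36 - 252*7² + 18*7³) - 56*147 = (36 - 252*49 + 18*343) - 8232 = (36 - 12348 + 6174) - 8232 = -6138 - 8232 = -14370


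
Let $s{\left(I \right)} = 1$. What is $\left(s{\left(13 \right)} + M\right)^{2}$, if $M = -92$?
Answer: $8281$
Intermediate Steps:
$\left(s{\left(13 \right)} + M\right)^{2} = \left(1 - 92\right)^{2} = \left(-91\right)^{2} = 8281$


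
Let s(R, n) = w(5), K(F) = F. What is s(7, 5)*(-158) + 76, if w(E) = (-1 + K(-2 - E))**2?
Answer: -10036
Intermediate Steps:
w(E) = (-3 - E)**2 (w(E) = (-1 + (-2 - E))**2 = (-3 - E)**2)
s(R, n) = 64 (s(R, n) = (3 + 5)**2 = 8**2 = 64)
s(7, 5)*(-158) + 76 = 64*(-158) + 76 = -10112 + 76 = -10036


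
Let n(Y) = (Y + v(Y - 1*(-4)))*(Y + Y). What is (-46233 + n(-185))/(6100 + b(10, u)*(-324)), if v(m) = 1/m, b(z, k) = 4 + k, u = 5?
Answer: 4021647/576304 ≈ 6.9783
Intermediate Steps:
n(Y) = 2*Y*(Y + 1/(4 + Y)) (n(Y) = (Y + 1/(Y - 1*(-4)))*(Y + Y) = (Y + 1/(Y + 4))*(2*Y) = (Y + 1/(4 + Y))*(2*Y) = 2*Y*(Y + 1/(4 + Y)))
(-46233 + n(-185))/(6100 + b(10, u)*(-324)) = (-46233 + 2*(-185)*(1 - 185*(4 - 185))/(4 - 185))/(6100 + (4 + 5)*(-324)) = (-46233 + 2*(-185)*(1 - 185*(-181))/(-181))/(6100 + 9*(-324)) = (-46233 + 2*(-185)*(-1/181)*(1 + 33485))/(6100 - 2916) = (-46233 + 2*(-185)*(-1/181)*33486)/3184 = (-46233 + 12389820/181)*(1/3184) = (4021647/181)*(1/3184) = 4021647/576304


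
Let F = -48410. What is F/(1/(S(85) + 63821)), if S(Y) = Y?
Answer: -3093689460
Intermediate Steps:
F/(1/(S(85) + 63821)) = -48410/(1/(85 + 63821)) = -48410/(1/63906) = -48410/1/63906 = -48410*63906 = -3093689460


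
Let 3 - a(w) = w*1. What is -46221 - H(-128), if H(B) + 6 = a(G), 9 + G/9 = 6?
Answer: -46245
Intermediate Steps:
G = -27 (G = -81 + 9*6 = -81 + 54 = -27)
a(w) = 3 - w
H(B) = 24 (H(B) = -6 + (3 - 1*(-27)) = -6 + (3 + 27) = -6 + 30 = 24)
-46221 - H(-128) = -46221 - 1*24 = -46221 - 24 = -46245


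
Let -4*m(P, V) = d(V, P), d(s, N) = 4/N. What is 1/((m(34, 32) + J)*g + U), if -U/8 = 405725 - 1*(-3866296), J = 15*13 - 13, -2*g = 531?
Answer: -68/2327264721 ≈ -2.9219e-8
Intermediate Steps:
g = -531/2 (g = -½*531 = -531/2 ≈ -265.50)
m(P, V) = -1/P
J = 182 (J = 195 - 13 = 182)
U = -34176168 (U = -8*(405725 - 1*(-3866296)) = -8*(405725 + 3866296) = -8*4272021 = -34176168)
1/((m(34, 32) + J)*g + U) = 1/((-1/34 + 182)*(-531/2) - 34176168) = 1/((6187/34)*(-531/2) - 34176168) = 1/(-3285297/68 - 34176168) = 1/(-2327264721/68) = -68/2327264721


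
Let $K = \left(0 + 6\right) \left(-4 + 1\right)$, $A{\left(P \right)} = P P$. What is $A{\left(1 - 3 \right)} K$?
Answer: $-72$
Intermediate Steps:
$A{\left(P \right)} = P^{2}$
$K = -18$ ($K = 6 \left(-3\right) = -18$)
$A{\left(1 - 3 \right)} K = \left(1 - 3\right)^{2} \left(-18\right) = \left(-2\right)^{2} \left(-18\right) = 4 \left(-18\right) = -72$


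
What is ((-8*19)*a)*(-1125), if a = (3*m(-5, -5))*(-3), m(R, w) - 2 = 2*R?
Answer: 12312000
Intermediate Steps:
m(R, w) = 2 + 2*R
a = 72 (a = (3*(2 + 2*(-5)))*(-3) = (3*(2 - 10))*(-3) = (3*(-8))*(-3) = -24*(-3) = 72)
((-8*19)*a)*(-1125) = (-8*19*72)*(-1125) = -152*72*(-1125) = -10944*(-1125) = 12312000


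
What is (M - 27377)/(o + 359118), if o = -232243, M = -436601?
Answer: -463978/126875 ≈ -3.6570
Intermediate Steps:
(M - 27377)/(o + 359118) = (-436601 - 27377)/(-232243 + 359118) = -463978/126875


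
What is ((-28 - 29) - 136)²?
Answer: 37249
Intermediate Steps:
((-28 - 29) - 136)² = (-57 - 136)² = (-193)² = 37249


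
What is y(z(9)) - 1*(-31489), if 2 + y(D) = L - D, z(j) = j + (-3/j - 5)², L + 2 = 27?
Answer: 283271/9 ≈ 31475.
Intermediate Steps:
L = 25 (L = -2 + 27 = 25)
z(j) = j + (-5 - 3/j)²
y(D) = 23 - D (y(D) = -2 + (25 - D) = 23 - D)
y(z(9)) - 1*(-31489) = (23 - (9 + (3 + 5*9)²/9²)) - 1*(-31489) = (23 - (9 + (3 + 45)²/81)) + 31489 = (23 - (9 + (1/81)*48²)) + 31489 = (23 - (9 + (1/81)*2304)) + 31489 = (23 - (9 + 256/9)) + 31489 = (23 - 1*337/9) + 31489 = (23 - 337/9) + 31489 = -130/9 + 31489 = 283271/9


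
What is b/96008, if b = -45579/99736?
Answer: -45579/9575453888 ≈ -4.7600e-6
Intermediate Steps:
b = -45579/99736 (b = -45579*1/99736 = -45579/99736 ≈ -0.45700)
b/96008 = -45579/99736/96008 = -45579/99736*1/96008 = -45579/9575453888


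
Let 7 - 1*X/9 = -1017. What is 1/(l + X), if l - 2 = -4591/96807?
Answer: 96807/892362335 ≈ 0.00010848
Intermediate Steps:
X = 9216 (X = 63 - 9*(-1017) = 63 + 9153 = 9216)
l = 189023/96807 (l = 2 - 4591/96807 = 189023/96807 ≈ 1.9526)
1/(l + X) = 1/(189023/96807 + 9216) = 1/(892362335/96807) = 96807/892362335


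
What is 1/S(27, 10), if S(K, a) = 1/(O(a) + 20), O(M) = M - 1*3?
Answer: 27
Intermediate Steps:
O(M) = -3 + M (O(M) = M - 3 = -3 + M)
S(K, a) = 1/(17 + a) (S(K, a) = 1/((-3 + a) + 20) = 1/(17 + a))
1/S(27, 10) = 1/(1/(17 + 10)) = 1/(1/27) = 27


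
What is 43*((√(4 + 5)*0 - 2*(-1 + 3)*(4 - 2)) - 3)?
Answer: -473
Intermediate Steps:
43*((√(4 + 5)*0 - 2*(-1 + 3)*(4 - 2)) - 3) = 43*((√9*0 - 4*2) - 3) = 43*((3*0 - 2*4) - 3) = 43*((0 - 8) - 3) = 43*(-8 - 3) = 43*(-11) = -473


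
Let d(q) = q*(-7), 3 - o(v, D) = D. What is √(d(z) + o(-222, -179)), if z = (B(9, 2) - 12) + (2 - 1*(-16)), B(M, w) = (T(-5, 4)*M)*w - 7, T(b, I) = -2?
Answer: 21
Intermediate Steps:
B(M, w) = -7 - 2*M*w (B(M, w) = (-2*M)*w - 7 = -2*M*w - 7 = -7 - 2*M*w)
o(v, D) = 3 - D
z = -37 (z = ((-7 - 2*9*2) - 12) + (2 - 1*(-16)) = ((-7 - 36) - 12) + (2 + 16) = (-43 - 12) + 18 = -55 + 18 = -37)
d(q) = -7*q
√(d(z) + o(-222, -179)) = √(-7*(-37) + (3 - 1*(-179))) = √(259 + (3 + 179)) = √(259 + 182) = √441 = 21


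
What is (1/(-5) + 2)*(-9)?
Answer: -81/5 ≈ -16.200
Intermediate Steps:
(1/(-5) + 2)*(-9) = (-⅕ + 2)*(-9) = (9/5)*(-9) = -81/5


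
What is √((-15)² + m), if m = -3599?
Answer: I*√3374 ≈ 58.086*I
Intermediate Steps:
√((-15)² + m) = √((-15)² - 3599) = √(225 - 3599) = √(-3374) = I*√3374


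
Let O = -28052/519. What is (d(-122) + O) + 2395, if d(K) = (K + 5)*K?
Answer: 8623159/519 ≈ 16615.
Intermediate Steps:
O = -28052/519 (O = -28052*1/519 = -28052/519 ≈ -54.050)
d(K) = K*(5 + K) (d(K) = (5 + K)*K = K*(5 + K))
(d(-122) + O) + 2395 = (-122*(5 - 122) - 28052/519) + 2395 = (-122*(-117) - 28052/519) + 2395 = (14274 - 28052/519) + 2395 = 7380154/519 + 2395 = 8623159/519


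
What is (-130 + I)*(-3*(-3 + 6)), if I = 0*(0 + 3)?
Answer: 1170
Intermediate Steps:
I = 0 (I = 0*3 = 0)
(-130 + I)*(-3*(-3 + 6)) = (-130 + 0)*(-3*(-3 + 6)) = -(-390)*3 = -130*(-9) = 1170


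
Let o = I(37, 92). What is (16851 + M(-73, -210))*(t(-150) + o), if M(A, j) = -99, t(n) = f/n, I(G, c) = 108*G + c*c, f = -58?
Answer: 5218409936/25 ≈ 2.0874e+8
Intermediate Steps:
I(G, c) = c² + 108*G (I(G, c) = 108*G + c² = c² + 108*G)
t(n) = -58/n
o = 12460 (o = 92² + 108*37 = 8464 + 3996 = 12460)
(16851 + M(-73, -210))*(t(-150) + o) = (16851 - 99)*(-58/(-150) + 12460) = 16752*(-58*(-1/150) + 12460) = 16752*(29/75 + 12460) = 16752*(934529/75) = 5218409936/25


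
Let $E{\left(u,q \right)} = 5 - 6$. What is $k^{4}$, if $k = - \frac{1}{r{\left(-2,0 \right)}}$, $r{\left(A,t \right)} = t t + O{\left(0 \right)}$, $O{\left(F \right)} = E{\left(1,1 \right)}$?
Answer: $1$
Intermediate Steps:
$E{\left(u,q \right)} = -1$ ($E{\left(u,q \right)} = 5 - 6 = -1$)
$O{\left(F \right)} = -1$
$r{\left(A,t \right)} = -1 + t^{2}$ ($r{\left(A,t \right)} = t t - 1 = t^{2} - 1 = -1 + t^{2}$)
$k = 1$ ($k = - \frac{1}{-1 + 0^{2}} = - \frac{1}{-1 + 0} = - \frac{1}{-1} = \left(-1\right) \left(-1\right) = 1$)
$k^{4} = 1^{4} = 1$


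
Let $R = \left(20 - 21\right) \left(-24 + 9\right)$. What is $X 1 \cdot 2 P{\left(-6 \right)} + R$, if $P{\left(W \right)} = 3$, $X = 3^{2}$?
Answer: $69$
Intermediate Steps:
$X = 9$
$R = 15$ ($R = \left(-1\right) \left(-15\right) = 15$)
$X 1 \cdot 2 P{\left(-6 \right)} + R = 9 \cdot 1 \cdot 2 \cdot 3 + 15 = 9 \cdot 2 \cdot 3 + 15 = 18 \cdot 3 + 15 = 54 + 15 = 69$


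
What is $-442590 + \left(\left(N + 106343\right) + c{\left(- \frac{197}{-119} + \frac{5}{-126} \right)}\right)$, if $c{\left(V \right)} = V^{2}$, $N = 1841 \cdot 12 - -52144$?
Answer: $- \frac{1202137459283}{4588164} \approx -2.6201 \cdot 10^{5}$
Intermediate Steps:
$N = 74236$ ($N = 22092 + 52144 = 74236$)
$-442590 + \left(\left(N + 106343\right) + c{\left(- \frac{197}{-119} + \frac{5}{-126} \right)}\right) = -442590 + \left(\left(74236 + 106343\right) + \left(- \frac{197}{-119} + \frac{5}{-126}\right)^{2}\right) = -442590 + \left(180579 + \left(\left(-197\right) \left(- \frac{1}{119}\right) + 5 \left(- \frac{1}{126}\right)\right)^{2}\right) = -442590 + \left(180579 + \left(\frac{197}{119} - \frac{5}{126}\right)^{2}\right) = -442590 + \left(180579 + \left(\frac{3461}{2142}\right)^{2}\right) = -442590 + \left(180579 + \frac{11978521}{4588164}\right) = -442590 + \frac{828538045477}{4588164} = - \frac{1202137459283}{4588164}$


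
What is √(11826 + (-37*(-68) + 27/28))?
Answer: √2811221/14 ≈ 119.76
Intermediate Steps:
√(11826 + (-37*(-68) + 27/28)) = √(11826 + (2516 + 27*(1/28))) = √(11826 + (2516 + 27/28)) = √(11826 + 70475/28) = √(401603/28) = √2811221/14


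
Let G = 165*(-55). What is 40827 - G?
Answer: 49902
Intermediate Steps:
G = -9075
40827 - G = 40827 - 1*(-9075) = 40827 + 9075 = 49902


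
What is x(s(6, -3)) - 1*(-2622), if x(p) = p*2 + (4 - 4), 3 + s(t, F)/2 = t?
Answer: 2634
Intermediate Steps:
s(t, F) = -6 + 2*t
x(p) = 2*p (x(p) = 2*p + 0 = 2*p)
x(s(6, -3)) - 1*(-2622) = 2*(-6 + 2*6) - 1*(-2622) = 2*(-6 + 12) + 2622 = 2*6 + 2622 = 12 + 2622 = 2634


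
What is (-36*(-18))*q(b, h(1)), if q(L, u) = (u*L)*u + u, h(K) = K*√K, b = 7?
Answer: 5184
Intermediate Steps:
h(K) = K^(3/2)
q(L, u) = u + L*u² (q(L, u) = (L*u)*u + u = L*u² + u = u + L*u²)
(-36*(-18))*q(b, h(1)) = (-36*(-18))*(1^(3/2)*(1 + 7*1^(3/2))) = 648*(1*(1 + 7*1)) = 648*(1*(1 + 7)) = 648*(1*8) = 648*8 = 5184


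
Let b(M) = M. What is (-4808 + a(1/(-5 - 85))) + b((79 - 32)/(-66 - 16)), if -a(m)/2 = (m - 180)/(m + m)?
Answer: -1722785/82 ≈ -21010.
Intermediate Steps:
a(m) = -(-180 + m)/m (a(m) = -2*(m - 180)/(m + m) = -2*(-180 + m)/(2*m) = -2*(-180 + m)*1/(2*m) = -(-180 + m)/m)
(-4808 + a(1/(-5 - 85))) + b((79 - 32)/(-66 - 16)) = (-4808 + (180 - 1/(-5 - 85))/(1/(-5 - 85))) + (79 - 32)/(-66 - 16) = (-4808 + (180 - 1/(-90))/(1/(-90))) + 47/(-82) = (-4808 + (180 - 1*(-1/90))/(-1/90)) + 47*(-1/82) = (-4808 - 90*(180 + 1/90)) - 47/82 = (-4808 - 90*16201/90) - 47/82 = (-4808 - 16201) - 47/82 = -21009 - 47/82 = -1722785/82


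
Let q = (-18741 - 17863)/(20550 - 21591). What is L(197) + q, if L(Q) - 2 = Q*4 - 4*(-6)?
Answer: 883978/1041 ≈ 849.16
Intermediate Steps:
L(Q) = 26 + 4*Q (L(Q) = 2 + (Q*4 - 4*(-6)) = 2 + (4*Q + 24) = 2 + (24 + 4*Q) = 26 + 4*Q)
q = 36604/1041 (q = -36604/(-1041) = -36604*(-1/1041) = 36604/1041 ≈ 35.162)
L(197) + q = (26 + 4*197) + 36604/1041 = (26 + 788) + 36604/1041 = 814 + 36604/1041 = 883978/1041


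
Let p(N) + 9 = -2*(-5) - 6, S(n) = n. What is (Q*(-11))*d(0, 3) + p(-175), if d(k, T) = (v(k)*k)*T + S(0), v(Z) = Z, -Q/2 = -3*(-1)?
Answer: -5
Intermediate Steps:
Q = -6 (Q = -(-6)*(-1) = -2*3 = -6)
p(N) = -5 (p(N) = -9 + (-2*(-5) - 6) = -9 + (10 - 6) = -9 + 4 = -5)
d(k, T) = T*k² (d(k, T) = (k*k)*T + 0 = k²*T + 0 = T*k² + 0 = T*k²)
(Q*(-11))*d(0, 3) + p(-175) = (-6*(-11))*(3*0²) - 5 = 66*(3*0) - 5 = 66*0 - 5 = 0 - 5 = -5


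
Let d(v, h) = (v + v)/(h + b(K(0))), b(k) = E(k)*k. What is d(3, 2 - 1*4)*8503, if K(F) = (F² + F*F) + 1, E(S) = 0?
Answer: -25509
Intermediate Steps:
K(F) = 1 + 2*F² (K(F) = (F² + F²) + 1 = 2*F² + 1 = 1 + 2*F²)
b(k) = 0 (b(k) = 0*k = 0)
d(v, h) = 2*v/h (d(v, h) = (v + v)/(h + 0) = (2*v)/h = 2*v/h)
d(3, 2 - 1*4)*8503 = (2*3/(2 - 1*4))*8503 = (2*3/(2 - 4))*8503 = (2*3/(-2))*8503 = (2*3*(-½))*8503 = -3*8503 = -25509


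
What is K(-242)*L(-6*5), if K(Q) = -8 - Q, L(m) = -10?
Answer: -2340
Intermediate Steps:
K(-242)*L(-6*5) = (-8 - 1*(-242))*(-10) = (-8 + 242)*(-10) = 234*(-10) = -2340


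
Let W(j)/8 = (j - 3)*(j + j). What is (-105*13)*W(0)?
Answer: 0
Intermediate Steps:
W(j) = 16*j*(-3 + j) (W(j) = 8*((j - 3)*(j + j)) = 8*((-3 + j)*(2*j)) = 8*(2*j*(-3 + j)) = 16*j*(-3 + j))
(-105*13)*W(0) = (-105*13)*(16*0*(-3 + 0)) = (-21*65)*(16*0*(-3)) = -1365*0 = 0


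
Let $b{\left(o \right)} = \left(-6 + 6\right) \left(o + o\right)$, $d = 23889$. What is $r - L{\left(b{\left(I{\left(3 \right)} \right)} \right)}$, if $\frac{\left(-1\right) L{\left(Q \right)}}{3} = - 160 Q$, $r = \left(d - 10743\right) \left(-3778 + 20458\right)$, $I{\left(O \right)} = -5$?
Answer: $219275280$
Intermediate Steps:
$b{\left(o \right)} = 0$ ($b{\left(o \right)} = 0 \cdot 2 o = 0$)
$r = 219275280$ ($r = \left(23889 - 10743\right) \left(-3778 + 20458\right) = 13146 \cdot 16680 = 219275280$)
$L{\left(Q \right)} = 480 Q$ ($L{\left(Q \right)} = - 3 \left(- 160 Q\right) = 480 Q$)
$r - L{\left(b{\left(I{\left(3 \right)} \right)} \right)} = 219275280 - 480 \cdot 0 = 219275280 - 0 = 219275280 + 0 = 219275280$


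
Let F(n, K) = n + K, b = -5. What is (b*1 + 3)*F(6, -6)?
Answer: 0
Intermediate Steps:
F(n, K) = K + n
(b*1 + 3)*F(6, -6) = (-5*1 + 3)*(-6 + 6) = (-5 + 3)*0 = -2*0 = 0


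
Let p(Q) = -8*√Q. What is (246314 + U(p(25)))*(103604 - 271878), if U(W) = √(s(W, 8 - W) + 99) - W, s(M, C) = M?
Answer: -41454972996 - 168274*√59 ≈ -4.1456e+10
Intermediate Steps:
U(W) = √(99 + W) - W (U(W) = √(W + 99) - W = √(99 + W) - W)
(246314 + U(p(25)))*(103604 - 271878) = (246314 + (√(99 - 8*√25) - (-8)*√25))*(103604 - 271878) = (246314 + (√(99 - 8*5) - (-8)*5))*(-168274) = (246314 + (√(99 - 40) - 1*(-40)))*(-168274) = (246314 + (√59 + 40))*(-168274) = (246314 + (40 + √59))*(-168274) = (246354 + √59)*(-168274) = -41454972996 - 168274*√59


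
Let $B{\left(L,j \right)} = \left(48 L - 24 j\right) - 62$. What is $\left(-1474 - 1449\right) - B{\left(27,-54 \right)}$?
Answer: $-5453$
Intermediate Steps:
$B{\left(L,j \right)} = -62 - 24 j + 48 L$ ($B{\left(L,j \right)} = \left(- 24 j + 48 L\right) - 62 = -62 - 24 j + 48 L$)
$\left(-1474 - 1449\right) - B{\left(27,-54 \right)} = \left(-1474 - 1449\right) - \left(-62 - -1296 + 48 \cdot 27\right) = \left(-1474 - 1449\right) - \left(-62 + 1296 + 1296\right) = -2923 - 2530 = -5453$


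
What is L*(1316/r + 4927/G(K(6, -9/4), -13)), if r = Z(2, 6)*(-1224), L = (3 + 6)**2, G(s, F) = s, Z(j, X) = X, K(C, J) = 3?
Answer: 9044985/68 ≈ 1.3301e+5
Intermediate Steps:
L = 81 (L = 9**2 = 81)
r = -7344 (r = 6*(-1224) = -7344)
L*(1316/r + 4927/G(K(6, -9/4), -13)) = 81*(1316/(-7344) + 4927/3) = 81*(1316*(-1/7344) + 4927*(1/3)) = 81*(-329/1836 + 4927/3) = 81*(3014995/1836) = 9044985/68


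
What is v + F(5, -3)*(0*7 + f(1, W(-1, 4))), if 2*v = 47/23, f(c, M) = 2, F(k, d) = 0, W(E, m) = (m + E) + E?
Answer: 47/46 ≈ 1.0217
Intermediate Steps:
W(E, m) = m + 2*E (W(E, m) = (E + m) + E = m + 2*E)
v = 47/46 (v = (47/23)/2 = (47*(1/23))/2 = (1/2)*(47/23) = 47/46 ≈ 1.0217)
v + F(5, -3)*(0*7 + f(1, W(-1, 4))) = 47/46 + 0*(0*7 + 2) = 47/46 + 0*(0 + 2) = 47/46 + 0*2 = 47/46 + 0 = 47/46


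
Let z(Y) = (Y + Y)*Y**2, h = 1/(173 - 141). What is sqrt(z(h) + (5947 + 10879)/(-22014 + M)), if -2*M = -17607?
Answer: I*sqrt(14566635687687)/3381888 ≈ 1.1285*I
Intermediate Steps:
M = 17607/2 (M = -1/2*(-17607) = 17607/2 ≈ 8803.5)
h = 1/32 ≈ 0.031250
z(Y) = 2*Y**3 (z(Y) = (2*Y)*Y**2 = 2*Y**3)
sqrt(z(h) + (5947 + 10879)/(-22014 + M)) = sqrt(2*(1/32)**3 + (5947 + 10879)/(-22014 + 17607/2)) = sqrt(2*(1/32768) + 16826/(-26421/2)) = sqrt(1/16384 + 16826*(-2/26421)) = sqrt(1/16384 - 33652/26421) = sqrt(-551327947/432881664) = I*sqrt(14566635687687)/3381888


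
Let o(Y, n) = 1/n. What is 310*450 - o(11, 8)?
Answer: 1115999/8 ≈ 1.3950e+5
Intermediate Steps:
310*450 - o(11, 8) = 310*450 - 1/8 = 139500 - 1*⅛ = 139500 - ⅛ = 1115999/8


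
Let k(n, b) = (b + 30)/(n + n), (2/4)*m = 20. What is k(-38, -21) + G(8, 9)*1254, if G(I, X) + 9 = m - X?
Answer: 2096679/76 ≈ 27588.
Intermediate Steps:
m = 40 (m = 2*20 = 40)
G(I, X) = 31 - X (G(I, X) = -9 + (40 - X) = 31 - X)
k(n, b) = (30 + b)/(2*n) (k(n, b) = (30 + b)/((2*n)) = (30 + b)*(1/(2*n)) = (30 + b)/(2*n))
k(-38, -21) + G(8, 9)*1254 = (½)*(30 - 21)/(-38) + (31 - 1*9)*1254 = (½)*(-1/38)*9 + (31 - 9)*1254 = -9/76 + 22*1254 = -9/76 + 27588 = 2096679/76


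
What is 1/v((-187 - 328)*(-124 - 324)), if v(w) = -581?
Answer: -1/581 ≈ -0.0017212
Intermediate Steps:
1/v((-187 - 328)*(-124 - 324)) = 1/(-581) = -1/581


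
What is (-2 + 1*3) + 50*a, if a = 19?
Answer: 951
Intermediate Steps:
(-2 + 1*3) + 50*a = (-2 + 1*3) + 50*19 = (-2 + 3) + 950 = 1 + 950 = 951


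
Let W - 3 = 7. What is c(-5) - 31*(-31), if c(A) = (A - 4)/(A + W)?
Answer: 4796/5 ≈ 959.20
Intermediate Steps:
W = 10 (W = 3 + 7 = 10)
c(A) = (-4 + A)/(10 + A) (c(A) = (A - 4)/(A + 10) = (-4 + A)/(10 + A))
c(-5) - 31*(-31) = (-4 - 5)/(10 - 5) - 31*(-31) = -9/5 + 961 = 4796/5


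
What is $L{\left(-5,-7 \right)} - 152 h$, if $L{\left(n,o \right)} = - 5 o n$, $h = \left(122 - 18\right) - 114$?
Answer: $1345$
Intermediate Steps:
$h = -10$ ($h = 104 - 114 = -10$)
$L{\left(n,o \right)} = - 5 n o$
$L{\left(-5,-7 \right)} - 152 h = \left(-5\right) \left(-5\right) \left(-7\right) - -1520 = -175 + 1520 = 1345$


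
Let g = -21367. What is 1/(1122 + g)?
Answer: -1/20245 ≈ -4.9395e-5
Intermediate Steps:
1/(1122 + g) = 1/(1122 - 21367) = 1/(-20245) = -1/20245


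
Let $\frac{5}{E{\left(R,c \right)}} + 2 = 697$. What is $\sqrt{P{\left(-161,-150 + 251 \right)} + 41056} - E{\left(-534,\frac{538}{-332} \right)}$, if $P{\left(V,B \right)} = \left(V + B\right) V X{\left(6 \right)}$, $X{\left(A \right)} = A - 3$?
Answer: $- \frac{1}{139} + 2 \sqrt{17509} \approx 264.64$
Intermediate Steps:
$X{\left(A \right)} = -3 + A$
$E{\left(R,c \right)} = \frac{1}{139}$ ($E{\left(R,c \right)} = \frac{5}{-2 + 697} = \frac{5}{695} = 5 \cdot \frac{1}{695} = \frac{1}{139}$)
$P{\left(V,B \right)} = 3 V \left(B + V\right)$ ($P{\left(V,B \right)} = \left(V + B\right) V \left(-3 + 6\right) = \left(B + V\right) V 3 = \left(B + V\right) 3 V = 3 V \left(B + V\right)$)
$\sqrt{P{\left(-161,-150 + 251 \right)} + 41056} - E{\left(-534,\frac{538}{-332} \right)} = \sqrt{3 \left(-161\right) \left(\left(-150 + 251\right) - 161\right) + 41056} - \frac{1}{139} = \sqrt{3 \left(-161\right) \left(101 - 161\right) + 41056} - \frac{1}{139} = \sqrt{3 \left(-161\right) \left(-60\right) + 41056} - \frac{1}{139} = \sqrt{28980 + 41056} - \frac{1}{139} = \sqrt{70036} - \frac{1}{139} = 2 \sqrt{17509} - \frac{1}{139} = - \frac{1}{139} + 2 \sqrt{17509}$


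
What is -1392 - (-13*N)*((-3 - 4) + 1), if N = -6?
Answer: -924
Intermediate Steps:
-1392 - (-13*N)*((-3 - 4) + 1) = -1392 - (-13*(-6))*((-3 - 4) + 1) = -1392 - 78*(-7 + 1) = -1392 - 78*(-6) = -1392 - 1*(-468) = -1392 + 468 = -924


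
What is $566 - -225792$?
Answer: $226358$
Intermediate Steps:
$566 - -225792 = 566 + 225792 = 226358$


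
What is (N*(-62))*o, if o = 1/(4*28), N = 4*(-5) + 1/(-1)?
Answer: 93/8 ≈ 11.625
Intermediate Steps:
N = -21 (N = -20 + 1*(-1) = -20 - 1 = -21)
o = 1/112 ≈ 0.0089286
(N*(-62))*o = -21*(-62)*(1/112) = 1302*(1/112) = 93/8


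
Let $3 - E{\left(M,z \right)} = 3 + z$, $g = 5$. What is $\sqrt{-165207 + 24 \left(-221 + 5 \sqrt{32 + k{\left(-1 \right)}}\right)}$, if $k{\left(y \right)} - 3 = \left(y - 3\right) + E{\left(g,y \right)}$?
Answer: $\sqrt{-170511 + 480 \sqrt{2}} \approx 412.11 i$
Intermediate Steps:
$E{\left(M,z \right)} = - z$ ($E{\left(M,z \right)} = 3 - \left(3 + z\right) = - z$)
$k{\left(y \right)} = 0$ ($k{\left(y \right)} = 3 + \left(\left(y - 3\right) - y\right) = 3 + \left(\left(-3 + y\right) - y\right) = 3 - 3 = 0$)
$\sqrt{-165207 + 24 \left(-221 + 5 \sqrt{32 + k{\left(-1 \right)}}\right)} = \sqrt{-165207 + 24 \left(-221 + 5 \sqrt{32 + 0}\right)} = \sqrt{-165207 + 24 \left(-221 + 5 \sqrt{32}\right)} = \sqrt{-165207 + 24 \left(-221 + 5 \cdot 4 \sqrt{2}\right)} = \sqrt{-165207 + 24 \left(-221 + 20 \sqrt{2}\right)} = \sqrt{-165207 - \left(5304 - 480 \sqrt{2}\right)} = \sqrt{-170511 + 480 \sqrt{2}}$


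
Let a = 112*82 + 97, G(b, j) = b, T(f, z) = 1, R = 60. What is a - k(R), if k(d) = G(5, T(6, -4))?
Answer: 9276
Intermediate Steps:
a = 9281 (a = 9184 + 97 = 9281)
k(d) = 5
a - k(R) = 9281 - 1*5 = 9281 - 5 = 9276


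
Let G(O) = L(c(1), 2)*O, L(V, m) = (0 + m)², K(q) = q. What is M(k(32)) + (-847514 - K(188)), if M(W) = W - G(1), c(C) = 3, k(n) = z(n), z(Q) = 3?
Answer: -847703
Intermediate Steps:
k(n) = 3
L(V, m) = m²
G(O) = 4*O (G(O) = 2²*O = 4*O)
M(W) = -4 + W (M(W) = W - 4 = -4 + W)
M(k(32)) + (-847514 - K(188)) = (-4 + 3) + (-847514 - 1*188) = -1 + (-847514 - 188) = -1 - 847702 = -847703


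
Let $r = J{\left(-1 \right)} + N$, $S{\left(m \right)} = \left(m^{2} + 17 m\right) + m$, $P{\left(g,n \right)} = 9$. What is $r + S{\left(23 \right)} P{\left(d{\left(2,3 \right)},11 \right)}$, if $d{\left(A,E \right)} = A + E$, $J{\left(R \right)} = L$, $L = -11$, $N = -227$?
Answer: $8249$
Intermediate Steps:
$J{\left(R \right)} = -11$
$S{\left(m \right)} = m^{2} + 18 m$
$r = -238$ ($r = -11 - 227 = -238$)
$r + S{\left(23 \right)} P{\left(d{\left(2,3 \right)},11 \right)} = -238 + 23 \left(18 + 23\right) 9 = -238 + 23 \cdot 41 \cdot 9 = -238 + 943 \cdot 9 = -238 + 8487 = 8249$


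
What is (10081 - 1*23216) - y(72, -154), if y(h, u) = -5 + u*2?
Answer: -12822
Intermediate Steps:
y(h, u) = -5 + 2*u
(10081 - 1*23216) - y(72, -154) = (10081 - 1*23216) - (-5 + 2*(-154)) = (10081 - 23216) - (-5 - 308) = -13135 - 1*(-313) = -13135 + 313 = -12822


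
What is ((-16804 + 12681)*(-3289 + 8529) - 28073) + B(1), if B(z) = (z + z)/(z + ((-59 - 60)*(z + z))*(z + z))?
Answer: -10275481677/475 ≈ -2.1633e+7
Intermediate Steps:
B(z) = 2*z/(z - 476*z²) (B(z) = (2*z)/(z + (-238*z)*(2*z)) = (2*z)/(z - 476*z²) = 2*z/(z - 476*z²))
((-16804 + 12681)*(-3289 + 8529) - 28073) + B(1) = ((-16804 + 12681)*(-3289 + 8529) - 28073) - 2/(-1 + 476*1) = (-4123*5240 - 28073) - 2/(-1 + 476) = (-21604520 - 28073) - 2/475 = -21632593 - 2*1/475 = -21632593 - 2/475 = -10275481677/475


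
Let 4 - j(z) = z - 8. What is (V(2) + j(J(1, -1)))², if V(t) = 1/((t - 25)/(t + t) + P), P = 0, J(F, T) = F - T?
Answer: 51076/529 ≈ 96.552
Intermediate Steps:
j(z) = 12 - z (j(z) = 4 - (z - 8) = 4 - (-8 + z) = 4 + (8 - z) = 12 - z)
V(t) = 2*t/(-25 + t) (V(t) = 1/((t - 25)/(t + t) + 0) = 1/((-25 + t)/((2*t)) + 0) = 1/((-25 + t)*(1/(2*t)) + 0) = 1/((-25 + t)/(2*t) + 0) = 1/((-25 + t)/(2*t)) = 2*t/(-25 + t))
(V(2) + j(J(1, -1)))² = (2*2/(-25 + 2) + (12 - (1 - 1*(-1))))² = (2*2/(-23) + (12 - (1 + 1)))² = (2*2*(-1/23) + (12 - 1*2))² = (-4/23 + (12 - 2))² = (-4/23 + 10)² = (226/23)² = 51076/529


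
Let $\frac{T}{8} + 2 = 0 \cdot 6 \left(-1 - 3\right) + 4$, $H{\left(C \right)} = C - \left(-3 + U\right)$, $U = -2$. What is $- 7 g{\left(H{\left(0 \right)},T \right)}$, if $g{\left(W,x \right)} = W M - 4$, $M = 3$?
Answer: $-77$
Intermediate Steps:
$H{\left(C \right)} = 5 + C$ ($H{\left(C \right)} = C + \left(3 - -2\right) = C + \left(3 + 2\right) = C + 5 = 5 + C$)
$T = 16$ ($T = -16 + 8 \left(0 \cdot 6 \left(-1 - 3\right) + 4\right) = -16 + 8 \left(0 \cdot 6 \left(-4\right) + 4\right) = -16 + 8 \left(0 \left(-24\right) + 4\right) = -16 + 8 \left(0 + 4\right) = -16 + 8 \cdot 4 = -16 + 32 = 16$)
$g{\left(W,x \right)} = -4 + 3 W$ ($g{\left(W,x \right)} = W 3 - 4 = 3 W - 4 = -4 + 3 W$)
$- 7 g{\left(H{\left(0 \right)},T \right)} = - 7 \left(-4 + 3 \left(5 + 0\right)\right) = - 7 \left(-4 + 3 \cdot 5\right) = - 7 \left(-4 + 15\right) = \left(-7\right) 11 = -77$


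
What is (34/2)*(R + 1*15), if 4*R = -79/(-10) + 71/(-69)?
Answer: 784397/2760 ≈ 284.20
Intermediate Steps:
R = 4741/2760 (R = (-79/(-10) + 71/(-69))/4 = (-79*(-⅒) + 71*(-1/69))/4 = (79/10 - 71/69)/4 = (¼)*(4741/690) = 4741/2760 ≈ 1.7178)
(34/2)*(R + 1*15) = (34/2)*(4741/2760 + 1*15) = (34*(½))*(4741/2760 + 15) = 17*(46141/2760) = 784397/2760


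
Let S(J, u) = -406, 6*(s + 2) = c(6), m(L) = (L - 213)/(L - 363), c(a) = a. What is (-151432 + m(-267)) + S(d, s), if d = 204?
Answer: -3188582/21 ≈ -1.5184e+5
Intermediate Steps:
m(L) = (-213 + L)/(-363 + L)
s = -1 (s = -2 + (1/6)*6 = -2 + 1 = -1)
(-151432 + m(-267)) + S(d, s) = (-151432 + (-213 - 267)/(-363 - 267)) - 406 = (-151432 - 480/(-630)) - 406 = (-151432 - 1/630*(-480)) - 406 = (-151432 + 16/21) - 406 = -3180056/21 - 406 = -3188582/21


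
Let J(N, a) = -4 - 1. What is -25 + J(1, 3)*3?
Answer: -40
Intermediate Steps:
J(N, a) = -5
-25 + J(1, 3)*3 = -25 - 5*3 = -25 - 15 = -40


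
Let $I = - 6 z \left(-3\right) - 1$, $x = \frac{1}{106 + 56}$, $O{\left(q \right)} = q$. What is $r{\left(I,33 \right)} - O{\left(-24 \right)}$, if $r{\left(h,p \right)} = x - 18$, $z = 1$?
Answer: $\frac{973}{162} \approx 6.0062$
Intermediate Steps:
$x = \frac{1}{162} \approx 0.0061728$
$I = 17$ ($I = - 6 \cdot 1 \left(-3\right) - 1 = \left(-6\right) \left(-3\right) - 1 = 18 - 1 = 17$)
$r{\left(h,p \right)} = - \frac{2915}{162}$ ($r{\left(h,p \right)} = \frac{1}{162} - 18 = - \frac{2915}{162}$)
$r{\left(I,33 \right)} - O{\left(-24 \right)} = - \frac{2915}{162} - -24 = - \frac{2915}{162} + 24 = \frac{973}{162}$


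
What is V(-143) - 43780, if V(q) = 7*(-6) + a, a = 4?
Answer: -43818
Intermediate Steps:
V(q) = -38 (V(q) = 7*(-6) + 4 = -42 + 4 = -38)
V(-143) - 43780 = -38 - 43780 = -43818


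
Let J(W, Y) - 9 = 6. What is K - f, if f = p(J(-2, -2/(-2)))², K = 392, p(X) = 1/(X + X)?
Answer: 352799/900 ≈ 392.00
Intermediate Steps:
J(W, Y) = 15 (J(W, Y) = 9 + 6 = 15)
p(X) = 1/(2*X)
f = 1/900 (f = ((½)/15)² = ((½)*(1/15))² = (1/30)² = 1/900 ≈ 0.0011111)
K - f = 392 - 1*1/900 = 392 - 1/900 = 352799/900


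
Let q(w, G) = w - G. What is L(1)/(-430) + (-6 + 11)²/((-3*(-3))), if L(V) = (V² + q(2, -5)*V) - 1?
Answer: 10687/3870 ≈ 2.7615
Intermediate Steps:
L(V) = -1 + V² + 7*V (L(V) = (V² + (2 - 1*(-5))*V) - 1 = (V² + (2 + 5)*V) - 1 = (V² + 7*V) - 1 = -1 + V² + 7*V)
L(1)/(-430) + (-6 + 11)²/((-3*(-3))) = (-1 + 1² + 7*1)/(-430) + (-6 + 11)²/((-3*(-3))) = (-1 + 1 + 7)*(-1/430) + 5²/9 = 7*(-1/430) + 25*(⅑) = -7/430 + 25/9 = 10687/3870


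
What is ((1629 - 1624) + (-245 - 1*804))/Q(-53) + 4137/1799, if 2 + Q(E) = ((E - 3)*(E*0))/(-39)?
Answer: 134745/257 ≈ 524.30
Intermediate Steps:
Q(E) = -2 (Q(E) = -2 + ((E - 3)*(E*0))/(-39) = -2 + ((-3 + E)*0)*(-1/39) = -2 + 0*(-1/39) = -2 + 0 = -2)
((1629 - 1624) + (-245 - 1*804))/Q(-53) + 4137/1799 = ((1629 - 1624) + (-245 - 1*804))/(-2) + 4137/1799 = (5 + (-245 - 804))*(-½) + 4137*(1/1799) = (5 - 1049)*(-½) + 591/257 = -1044*(-½) + 591/257 = 522 + 591/257 = 134745/257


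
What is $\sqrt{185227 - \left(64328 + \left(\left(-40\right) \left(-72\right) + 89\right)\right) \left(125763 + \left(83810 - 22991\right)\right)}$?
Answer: $i \sqrt{12556223627} \approx 1.1205 \cdot 10^{5} i$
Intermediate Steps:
$\sqrt{185227 - \left(64328 + \left(\left(-40\right) \left(-72\right) + 89\right)\right) \left(125763 + \left(83810 - 22991\right)\right)} = \sqrt{185227 - \left(64328 + \left(2880 + 89\right)\right) \left(125763 + \left(83810 - 22991\right)\right)} = \sqrt{185227 - \left(64328 + 2969\right) \left(125763 + 60819\right)} = \sqrt{185227 - 67297 \cdot 186582} = \sqrt{185227 - 12556408854} = \sqrt{-12556223627} = i \sqrt{12556223627}$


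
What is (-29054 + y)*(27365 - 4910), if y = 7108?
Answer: -492797430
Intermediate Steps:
(-29054 + y)*(27365 - 4910) = (-29054 + 7108)*(27365 - 4910) = -21946*22455 = -492797430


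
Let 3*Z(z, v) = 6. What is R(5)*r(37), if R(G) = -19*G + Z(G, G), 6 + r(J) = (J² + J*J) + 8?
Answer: -254820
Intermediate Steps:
Z(z, v) = 2 (Z(z, v) = (⅓)*6 = 2)
r(J) = 2 + 2*J² (r(J) = -6 + ((J² + J*J) + 8) = -6 + ((J² + J²) + 8) = -6 + (2*J² + 8) = -6 + (8 + 2*J²) = 2 + 2*J²)
R(G) = 2 - 19*G (R(G) = -19*G + 2 = 2 - 19*G)
R(5)*r(37) = (2 - 19*5)*(2 + 2*37²) = (2 - 95)*(2 + 2*1369) = -93*(2 + 2738) = -93*2740 = -254820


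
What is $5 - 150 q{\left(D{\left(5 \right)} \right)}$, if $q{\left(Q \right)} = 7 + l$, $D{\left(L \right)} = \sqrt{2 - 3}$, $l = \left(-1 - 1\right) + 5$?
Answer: $-1495$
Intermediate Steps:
$l = 3$ ($l = -2 + 5 = 3$)
$D{\left(L \right)} = i$ ($D{\left(L \right)} = \sqrt{-1} = i$)
$q{\left(Q \right)} = 10$ ($q{\left(Q \right)} = 7 + 3 = 10$)
$5 - 150 q{\left(D{\left(5 \right)} \right)} = 5 - 1500 = -1495$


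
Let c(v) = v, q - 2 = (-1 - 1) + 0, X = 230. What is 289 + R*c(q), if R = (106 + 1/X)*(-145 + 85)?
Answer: 289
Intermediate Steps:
q = 0 (q = 2 + ((-1 - 1) + 0) = 2 + (-2 + 0) = 2 - 2 = 0)
R = -146286/23 (R = (106 + 1/230)*(-145 + 85) = (106 + 1/230)*(-60) = (24381/230)*(-60) = -146286/23 ≈ -6360.3)
289 + R*c(q) = 289 - 146286/23*0 = 289 + 0 = 289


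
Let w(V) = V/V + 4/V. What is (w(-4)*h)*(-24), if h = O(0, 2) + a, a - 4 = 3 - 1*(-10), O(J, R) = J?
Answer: 0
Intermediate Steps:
a = 17 (a = 4 + (3 - 1*(-10)) = 4 + (3 + 10) = 4 + 13 = 17)
h = 17 (h = 0 + 17 = 17)
w(V) = 1 + 4/V
(w(-4)*h)*(-24) = (((4 - 4)/(-4))*17)*(-24) = (-¼*0*17)*(-24) = (0*17)*(-24) = 0*(-24) = 0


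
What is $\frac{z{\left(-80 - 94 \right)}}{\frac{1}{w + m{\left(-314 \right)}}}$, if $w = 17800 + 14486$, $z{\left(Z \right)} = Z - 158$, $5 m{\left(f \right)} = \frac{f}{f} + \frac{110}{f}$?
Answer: $- \frac{8414411184}{785} \approx -1.0719 \cdot 10^{7}$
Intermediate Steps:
$m{\left(f \right)} = \frac{1}{5} + \frac{22}{f}$ ($m{\left(f \right)} = \frac{\frac{f}{f} + \frac{110}{f}}{5} = \frac{1 + \frac{110}{f}}{5} = \frac{1}{5} + \frac{22}{f}$)
$z{\left(Z \right)} = -158 + Z$
$w = 32286$
$\frac{z{\left(-80 - 94 \right)}}{\frac{1}{w + m{\left(-314 \right)}}} = \frac{-158 - 174}{\frac{1}{32286 + \frac{110 - 314}{5 \left(-314\right)}}} = \frac{-158 - 174}{\frac{1}{32286 + \frac{1}{5} \left(- \frac{1}{314}\right) \left(-204\right)}} = - \frac{332}{\frac{1}{32286 + \frac{102}{785}}} = - \frac{332}{\frac{1}{\frac{25344612}{785}}} = - \frac{332}{\frac{785}{25344612}} = \left(-332\right) \frac{25344612}{785} = - \frac{8414411184}{785}$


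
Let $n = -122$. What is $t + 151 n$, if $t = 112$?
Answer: $-18310$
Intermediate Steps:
$t + 151 n = 112 + 151 \left(-122\right) = 112 - 18422 = -18310$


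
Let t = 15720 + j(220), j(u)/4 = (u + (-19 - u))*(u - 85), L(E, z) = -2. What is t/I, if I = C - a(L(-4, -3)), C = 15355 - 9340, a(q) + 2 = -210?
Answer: 420/479 ≈ 0.87683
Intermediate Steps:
a(q) = -212 (a(q) = -2 - 210 = -212)
j(u) = 6460 - 76*u (j(u) = 4*((u + (-19 - u))*(u - 85)) = 4*(-19*(-85 + u)) = 4*(1615 - 19*u) = 6460 - 76*u)
C = 6015
t = 5460 (t = 15720 + (6460 - 76*220) = 15720 + (6460 - 16720) = 15720 - 10260 = 5460)
I = 6227 (I = 6015 - 1*(-212) = 6015 + 212 = 6227)
t/I = 5460/6227 = 5460*(1/6227) = 420/479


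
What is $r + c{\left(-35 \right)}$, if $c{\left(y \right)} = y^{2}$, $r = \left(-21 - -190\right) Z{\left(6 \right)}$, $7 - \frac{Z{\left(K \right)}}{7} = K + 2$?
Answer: $42$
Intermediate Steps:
$Z{\left(K \right)} = 35 - 7 K$ ($Z{\left(K \right)} = 49 - 7 \left(K + 2\right) = 49 - 7 \left(2 + K\right) = 49 - \left(14 + 7 K\right) = 35 - 7 K$)
$r = -1183$ ($r = \left(-21 - -190\right) \left(35 - 42\right) = \left(-21 + 190\right) \left(35 - 42\right) = 169 \left(-7\right) = -1183$)
$r + c{\left(-35 \right)} = -1183 + \left(-35\right)^{2} = -1183 + 1225 = 42$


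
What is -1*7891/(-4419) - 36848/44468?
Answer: 47016419/49126023 ≈ 0.95706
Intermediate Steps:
-1*7891/(-4419) - 36848/44468 = -7891*(-1/4419) - 36848*1/44468 = 7891/4419 - 9212/11117 = 47016419/49126023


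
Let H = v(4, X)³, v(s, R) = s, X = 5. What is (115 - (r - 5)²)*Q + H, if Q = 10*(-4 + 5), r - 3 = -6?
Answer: 574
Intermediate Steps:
r = -3 (r = 3 - 6 = -3)
H = 64 (H = 4³ = 64)
Q = 10 (Q = 10*1 = 10)
(115 - (r - 5)²)*Q + H = (115 - (-3 - 5)²)*10 + 64 = (115 - 1*(-8)²)*10 + 64 = (115 - 1*64)*10 + 64 = (115 - 64)*10 + 64 = 51*10 + 64 = 510 + 64 = 574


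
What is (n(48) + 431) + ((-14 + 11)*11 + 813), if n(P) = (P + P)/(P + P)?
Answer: 1212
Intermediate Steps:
n(P) = 1 (n(P) = (2*P)/((2*P)) = (2*P)*(1/(2*P)) = 1)
(n(48) + 431) + ((-14 + 11)*11 + 813) = (1 + 431) + ((-14 + 11)*11 + 813) = 432 + (-3*11 + 813) = 432 + (-33 + 813) = 432 + 780 = 1212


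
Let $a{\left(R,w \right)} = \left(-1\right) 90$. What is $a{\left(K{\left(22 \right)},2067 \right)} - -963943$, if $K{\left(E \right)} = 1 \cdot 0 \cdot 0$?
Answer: $963853$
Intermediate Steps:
$K{\left(E \right)} = 0$ ($K{\left(E \right)} = 0 \cdot 0 = 0$)
$a{\left(R,w \right)} = -90$
$a{\left(K{\left(22 \right)},2067 \right)} - -963943 = -90 - -963943 = -90 + 963943 = 963853$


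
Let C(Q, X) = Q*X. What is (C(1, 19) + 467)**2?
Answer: 236196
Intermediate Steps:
(C(1, 19) + 467)**2 = (1*19 + 467)**2 = (19 + 467)**2 = 486**2 = 236196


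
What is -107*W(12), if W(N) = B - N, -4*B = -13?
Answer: 3745/4 ≈ 936.25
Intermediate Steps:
B = 13/4 (B = -¼*(-13) = 13/4 ≈ 3.2500)
W(N) = 13/4 - N
-107*W(12) = -107*(13/4 - 1*12) = -107*(13/4 - 12) = -107*(-35/4) = 3745/4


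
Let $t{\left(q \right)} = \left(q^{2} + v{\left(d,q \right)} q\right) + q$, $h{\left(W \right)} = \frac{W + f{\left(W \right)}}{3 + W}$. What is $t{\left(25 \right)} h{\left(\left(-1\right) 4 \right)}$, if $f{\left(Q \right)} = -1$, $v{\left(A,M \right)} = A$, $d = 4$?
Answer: $3750$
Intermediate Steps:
$h{\left(W \right)} = \frac{-1 + W}{3 + W}$ ($h{\left(W \right)} = \frac{W - 1}{3 + W} = \frac{-1 + W}{3 + W}$)
$t{\left(q \right)} = q^{2} + 5 q$ ($t{\left(q \right)} = \left(q^{2} + 4 q\right) + q = q^{2} + 5 q$)
$t{\left(25 \right)} h{\left(\left(-1\right) 4 \right)} = 25 \left(5 + 25\right) \frac{-1 - 4}{3 - 4} = 25 \cdot 30 \frac{-1 - 4}{3 - 4} = 750 \frac{1}{-1} \left(-5\right) = 750 \left(\left(-1\right) \left(-5\right)\right) = 750 \cdot 5 = 3750$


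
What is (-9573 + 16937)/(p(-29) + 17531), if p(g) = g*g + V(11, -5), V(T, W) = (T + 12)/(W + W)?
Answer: 73640/183697 ≈ 0.40088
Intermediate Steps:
V(T, W) = (12 + T)/(2*W) (V(T, W) = (12 + T)/((2*W)) = (12 + T)*(1/(2*W)) = (12 + T)/(2*W))
p(g) = -23/10 + g**2 (p(g) = g*g + (1/2)*(12 + 11)/(-5) = g**2 + (1/2)*(-1/5)*23 = g**2 - 23/10 = -23/10 + g**2)
(-9573 + 16937)/(p(-29) + 17531) = (-9573 + 16937)/((-23/10 + (-29)**2) + 17531) = 7364/((-23/10 + 841) + 17531) = 7364/(8387/10 + 17531) = 7364/(183697/10) = 7364*(10/183697) = 73640/183697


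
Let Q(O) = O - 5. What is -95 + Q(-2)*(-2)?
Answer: -81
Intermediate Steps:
Q(O) = -5 + O
-95 + Q(-2)*(-2) = -95 + (-5 - 2)*(-2) = -95 - 7*(-2) = -95 + 14 = -81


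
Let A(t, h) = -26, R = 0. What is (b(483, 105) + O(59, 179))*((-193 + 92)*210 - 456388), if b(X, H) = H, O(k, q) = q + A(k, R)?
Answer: -123220284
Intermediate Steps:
O(k, q) = -26 + q (O(k, q) = q - 26 = -26 + q)
(b(483, 105) + O(59, 179))*((-193 + 92)*210 - 456388) = (105 + (-26 + 179))*((-193 + 92)*210 - 456388) = (105 + 153)*(-101*210 - 456388) = 258*(-21210 - 456388) = 258*(-477598) = -123220284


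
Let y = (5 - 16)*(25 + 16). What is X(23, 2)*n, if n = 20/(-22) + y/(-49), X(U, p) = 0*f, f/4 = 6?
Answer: 0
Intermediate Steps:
f = 24 (f = 4*6 = 24)
X(U, p) = 0 (X(U, p) = 0*24 = 0)
y = -451 (y = -11*41 = -451)
n = 4471/539 (n = 20/(-22) - 451/(-49) = 20*(-1/22) - 451*(-1/49) = -10/11 + 451/49 = 4471/539 ≈ 8.2950)
X(23, 2)*n = 0*(4471/539) = 0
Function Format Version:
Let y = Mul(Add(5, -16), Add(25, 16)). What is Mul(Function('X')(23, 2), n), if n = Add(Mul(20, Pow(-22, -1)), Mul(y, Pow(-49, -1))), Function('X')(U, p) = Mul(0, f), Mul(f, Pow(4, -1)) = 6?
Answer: 0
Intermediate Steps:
f = 24 (f = Mul(4, 6) = 24)
Function('X')(U, p) = 0 (Function('X')(U, p) = Mul(0, 24) = 0)
y = -451 (y = Mul(-11, 41) = -451)
n = Rational(4471, 539) (n = Add(Mul(20, Pow(-22, -1)), Mul(-451, Pow(-49, -1))) = Add(Mul(20, Rational(-1, 22)), Mul(-451, Rational(-1, 49))) = Add(Rational(-10, 11), Rational(451, 49)) = Rational(4471, 539) ≈ 8.2950)
Mul(Function('X')(23, 2), n) = Mul(0, Rational(4471, 539)) = 0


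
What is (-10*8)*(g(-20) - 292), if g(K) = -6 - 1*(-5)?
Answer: 23440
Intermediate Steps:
g(K) = -1 (g(K) = -6 + 5 = -1)
(-10*8)*(g(-20) - 292) = (-10*8)*(-1 - 292) = -80*(-293) = 23440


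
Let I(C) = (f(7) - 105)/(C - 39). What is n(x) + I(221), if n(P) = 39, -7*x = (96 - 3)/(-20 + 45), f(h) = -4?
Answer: 6989/182 ≈ 38.401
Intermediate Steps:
x = -93/175 (x = -(96 - 3)/(7*(-20 + 45)) = -93/(7*25) = -⅐*93/25 = -93/175 ≈ -0.53143)
I(C) = -109/(-39 + C) (I(C) = (-4 - 105)/(C - 39) = -109/(-39 + C))
n(x) + I(221) = 39 - 109/(-39 + 221) = 39 - 109/182 = 6989/182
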